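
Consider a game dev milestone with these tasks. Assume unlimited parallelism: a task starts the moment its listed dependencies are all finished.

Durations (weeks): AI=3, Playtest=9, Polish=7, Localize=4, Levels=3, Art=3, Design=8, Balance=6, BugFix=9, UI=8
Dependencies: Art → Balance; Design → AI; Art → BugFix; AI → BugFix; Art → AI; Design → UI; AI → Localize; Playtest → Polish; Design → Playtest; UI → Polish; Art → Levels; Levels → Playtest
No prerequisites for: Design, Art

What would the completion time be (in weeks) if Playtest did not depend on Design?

With the dependency in place, Design→Playtest→Polish = 8+9+7 = 24 sets the finish at 24 weeks.
Without Design→Playtest, Playtest's earliest start moves from 8 to 6.
New critical path: Design→UI→Polish = 8+8+7 = 23 ⇒ 23 weeks.

23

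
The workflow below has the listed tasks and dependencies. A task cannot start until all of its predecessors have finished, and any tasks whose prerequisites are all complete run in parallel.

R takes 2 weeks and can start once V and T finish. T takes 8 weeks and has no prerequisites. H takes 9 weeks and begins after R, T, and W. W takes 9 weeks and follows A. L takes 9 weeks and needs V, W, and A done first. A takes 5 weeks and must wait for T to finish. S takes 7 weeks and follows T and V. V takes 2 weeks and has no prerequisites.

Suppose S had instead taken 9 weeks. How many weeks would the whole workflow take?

31

Actual critical path: T→A→W→H = 8+5+9+9 = 31 ⇒ 31 weeks.
S is off the critical path — its longest chain is 15 weeks, giving 16 of slack.
No other chain overtakes it, so the finish is 31 weeks.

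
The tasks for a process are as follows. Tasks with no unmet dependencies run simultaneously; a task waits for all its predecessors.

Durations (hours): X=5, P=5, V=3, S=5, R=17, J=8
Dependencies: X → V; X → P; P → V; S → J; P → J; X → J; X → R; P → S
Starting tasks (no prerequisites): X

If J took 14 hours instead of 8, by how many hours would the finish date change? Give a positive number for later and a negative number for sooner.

6

The binding path is X→P→S→J = 5+5+5+8 = 23; finish at 23 hours.
Since J is critical, the +6 change carries straight to that chain (now 29 hours).
The critical path is still X→P→S→J; finish is now 29 hours.
Change in finish: 29 − 23 = +6 hours.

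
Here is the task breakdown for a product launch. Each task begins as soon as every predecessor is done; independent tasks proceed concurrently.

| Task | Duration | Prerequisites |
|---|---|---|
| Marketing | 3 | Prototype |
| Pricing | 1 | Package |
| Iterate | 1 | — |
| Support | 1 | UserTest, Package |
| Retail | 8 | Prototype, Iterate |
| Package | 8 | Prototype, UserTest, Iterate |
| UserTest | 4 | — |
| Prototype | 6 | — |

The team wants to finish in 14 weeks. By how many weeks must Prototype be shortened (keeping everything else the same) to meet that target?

Current finish: 15 weeks; target: 14.
Prototype is on every critical path, so each week cut from Prototype cuts the finish by one (this holds down to a finish of 13).
Need 15 − 14 = 1 week off Prototype → Prototype becomes 5 weeks, finish becomes 14.

1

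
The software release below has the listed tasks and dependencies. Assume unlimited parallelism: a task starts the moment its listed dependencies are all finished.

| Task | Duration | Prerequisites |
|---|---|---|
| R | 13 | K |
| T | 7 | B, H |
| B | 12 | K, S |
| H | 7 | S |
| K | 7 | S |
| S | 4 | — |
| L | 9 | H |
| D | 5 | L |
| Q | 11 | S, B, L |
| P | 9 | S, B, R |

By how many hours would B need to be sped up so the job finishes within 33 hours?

1

Current finish: 34 hours; target: 33.
B is on every critical path, so each hour cut from B cuts the finish by one (this holds down to a finish of 33).
Need 34 − 33 = 1 hour off B → B becomes 11 hours, finish becomes 33.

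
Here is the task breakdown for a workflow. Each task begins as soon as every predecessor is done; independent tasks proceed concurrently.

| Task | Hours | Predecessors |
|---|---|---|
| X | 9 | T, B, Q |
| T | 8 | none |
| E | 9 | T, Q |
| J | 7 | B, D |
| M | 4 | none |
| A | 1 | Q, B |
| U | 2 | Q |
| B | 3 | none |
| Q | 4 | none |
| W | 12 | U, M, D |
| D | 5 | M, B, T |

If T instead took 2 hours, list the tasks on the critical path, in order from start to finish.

M, D, W

Baseline: T→D→W = 8+5+12 = 25 → 25 hours.
Since T is critical, the -6 change carries straight to that chain (now 19 hours).
The binding chain switches to M→D→W = 4+5+12 = 21; finish 21 hours.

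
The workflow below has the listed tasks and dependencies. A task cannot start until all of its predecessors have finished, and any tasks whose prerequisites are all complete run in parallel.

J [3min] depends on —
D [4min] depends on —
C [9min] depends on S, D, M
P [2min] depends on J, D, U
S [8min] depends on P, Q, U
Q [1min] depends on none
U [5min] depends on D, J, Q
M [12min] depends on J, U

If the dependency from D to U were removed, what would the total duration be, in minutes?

Original critical path: D→U→M→C = 4+5+12+9 = 30 ⇒ 30 minutes.
Without D→U, U's earliest start moves from 4 to 3.
New critical path: J→U→M→C = 3+5+12+9 = 29 ⇒ 29 minutes.

29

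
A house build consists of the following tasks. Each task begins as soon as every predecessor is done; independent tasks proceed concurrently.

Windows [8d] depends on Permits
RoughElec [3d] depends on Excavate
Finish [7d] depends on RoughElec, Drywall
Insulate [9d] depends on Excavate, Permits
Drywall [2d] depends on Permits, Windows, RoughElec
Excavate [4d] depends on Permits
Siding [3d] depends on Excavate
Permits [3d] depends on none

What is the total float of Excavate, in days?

1

Critical path: Permits→Windows→Drywall→Finish = 3+8+2+7 = 20, so the finish is 20 days.
Longest path through Excavate: 19 days (earliest finish 7, latest finish 8).
Float = 20 − 19 = 1.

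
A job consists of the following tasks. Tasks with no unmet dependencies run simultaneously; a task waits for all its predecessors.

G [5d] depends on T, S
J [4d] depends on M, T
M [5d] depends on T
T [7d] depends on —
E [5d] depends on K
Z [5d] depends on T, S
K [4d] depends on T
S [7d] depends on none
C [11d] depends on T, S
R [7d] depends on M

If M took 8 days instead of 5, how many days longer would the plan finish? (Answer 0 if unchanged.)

3

Baseline: T→M→R = 7+5+7 = 19 → 19 days.
M lies on that path, so at 8 days the path becomes 22 days.
No other chain overtakes it, so the finish is 22 days.
Change in finish: 22 − 19 = +3 days.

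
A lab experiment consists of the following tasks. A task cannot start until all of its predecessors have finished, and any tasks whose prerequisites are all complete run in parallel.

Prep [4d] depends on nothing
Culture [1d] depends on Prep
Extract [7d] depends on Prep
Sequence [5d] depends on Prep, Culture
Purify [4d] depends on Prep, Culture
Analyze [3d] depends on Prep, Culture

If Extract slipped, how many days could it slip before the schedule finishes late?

0

The longest chain is Prep→Extract = 4+7 = 11; overall finish 11 days.
Extract finishes as early as 11 and must finish by 11.
Float = 11 − 11 = 0.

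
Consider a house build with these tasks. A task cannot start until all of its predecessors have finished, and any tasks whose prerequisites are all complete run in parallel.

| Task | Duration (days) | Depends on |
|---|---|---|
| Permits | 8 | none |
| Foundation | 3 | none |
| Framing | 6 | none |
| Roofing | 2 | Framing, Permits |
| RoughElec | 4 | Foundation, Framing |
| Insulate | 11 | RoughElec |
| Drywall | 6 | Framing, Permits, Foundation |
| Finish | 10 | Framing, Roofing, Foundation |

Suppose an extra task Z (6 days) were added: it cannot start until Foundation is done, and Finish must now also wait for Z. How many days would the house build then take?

21

Originally the house build takes 21 days.
With Z inserted, Finish now waits for max(Framing, Roofing, Foundation, Z).
New critical path: Framing→RoughElec→Insulate = 6+4+11 = 21 ⇒ 21 days.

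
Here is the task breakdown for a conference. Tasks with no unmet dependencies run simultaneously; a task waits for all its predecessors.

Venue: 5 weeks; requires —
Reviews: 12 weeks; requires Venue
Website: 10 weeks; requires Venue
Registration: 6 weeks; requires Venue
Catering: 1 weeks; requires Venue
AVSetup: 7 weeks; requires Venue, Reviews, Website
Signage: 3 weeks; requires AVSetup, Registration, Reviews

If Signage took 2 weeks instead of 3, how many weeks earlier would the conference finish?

1

Baseline: Venue→Reviews→AVSetup→Signage = 5+12+7+3 = 27 → 27 weeks.
Signage lies on that path, so at 2 weeks the path becomes 26 weeks.
The critical path is still Venue→Reviews→AVSetup→Signage; finish is now 26 weeks.
Change in finish: 26 − 27 = -1 weeks.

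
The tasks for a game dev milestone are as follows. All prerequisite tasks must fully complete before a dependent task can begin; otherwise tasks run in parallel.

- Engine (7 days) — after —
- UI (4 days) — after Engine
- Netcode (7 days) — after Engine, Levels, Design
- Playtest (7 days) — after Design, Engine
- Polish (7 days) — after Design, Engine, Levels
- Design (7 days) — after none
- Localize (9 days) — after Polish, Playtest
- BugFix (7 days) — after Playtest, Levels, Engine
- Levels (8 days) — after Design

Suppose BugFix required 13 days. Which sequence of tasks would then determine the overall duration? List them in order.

The binding path is Design→Levels→Polish→Localize = 7+8+7+9 = 31; finish at 31 days.
BugFix has 9 days of float (longest path through it is 22).
No other chain overtakes it, so the finish is 31 days.

Design, Levels, Polish, Localize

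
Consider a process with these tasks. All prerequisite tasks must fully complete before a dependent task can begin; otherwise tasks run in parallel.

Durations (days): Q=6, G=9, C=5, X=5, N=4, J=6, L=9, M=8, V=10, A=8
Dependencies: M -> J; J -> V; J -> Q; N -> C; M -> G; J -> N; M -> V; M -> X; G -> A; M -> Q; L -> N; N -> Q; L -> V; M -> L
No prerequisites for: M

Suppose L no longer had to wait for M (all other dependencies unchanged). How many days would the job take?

25

Original critical path: M→L→N→Q = 8+9+4+6 = 27 ⇒ 27 days.
Without M→L, L's earliest start moves from 8 to 0.
The longest chain is now M→G→A = 8+9+8 = 25, so the job takes 25 days.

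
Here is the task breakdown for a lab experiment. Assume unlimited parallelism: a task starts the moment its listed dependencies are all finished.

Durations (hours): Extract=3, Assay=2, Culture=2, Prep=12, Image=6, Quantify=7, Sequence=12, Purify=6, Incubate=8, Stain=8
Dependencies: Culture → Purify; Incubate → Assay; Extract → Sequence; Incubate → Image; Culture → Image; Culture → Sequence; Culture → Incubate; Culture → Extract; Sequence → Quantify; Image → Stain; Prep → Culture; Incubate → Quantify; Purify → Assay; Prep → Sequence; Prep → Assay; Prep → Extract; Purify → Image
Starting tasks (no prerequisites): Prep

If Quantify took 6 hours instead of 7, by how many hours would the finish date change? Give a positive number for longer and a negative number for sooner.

0

Baseline: Prep→Culture→Extract→Sequence→Quantify = 12+2+3+12+7 = 36 → 36 hours.
Since Quantify is critical, the -1 change carries straight to that chain (now 35 hours).
New critical path: Prep→Culture→Incubate→Image→Stain = 12+2+8+6+8 = 36 ⇒ 36 hours.
Change in finish: 36 − 36 = +0 hours.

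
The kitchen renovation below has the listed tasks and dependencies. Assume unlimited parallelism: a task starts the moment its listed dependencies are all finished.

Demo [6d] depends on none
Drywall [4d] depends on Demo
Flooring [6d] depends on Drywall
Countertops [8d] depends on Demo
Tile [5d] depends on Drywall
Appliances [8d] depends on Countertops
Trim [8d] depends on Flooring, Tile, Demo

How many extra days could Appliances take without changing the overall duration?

Demo→Drywall→Flooring→Trim = 6+4+6+8 = 24 sets the makespan at 24 days.
Longest path through Appliances: 22 days (earliest finish 22, latest finish 24).
Float = 24 − 22 = 2.

2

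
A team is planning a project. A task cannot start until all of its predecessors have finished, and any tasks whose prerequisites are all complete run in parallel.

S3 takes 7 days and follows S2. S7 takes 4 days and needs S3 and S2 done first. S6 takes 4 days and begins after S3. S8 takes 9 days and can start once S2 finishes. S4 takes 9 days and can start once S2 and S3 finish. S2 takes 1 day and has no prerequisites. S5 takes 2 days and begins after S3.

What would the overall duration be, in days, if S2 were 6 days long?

22

As given, the longest chain is S2→S3→S4 = 1+7+9 = 17, so the finish is 17 days.
Since S2 is critical, the +5 change carries straight to that chain (now 22 days).
No other chain overtakes it, so the finish is 22 days.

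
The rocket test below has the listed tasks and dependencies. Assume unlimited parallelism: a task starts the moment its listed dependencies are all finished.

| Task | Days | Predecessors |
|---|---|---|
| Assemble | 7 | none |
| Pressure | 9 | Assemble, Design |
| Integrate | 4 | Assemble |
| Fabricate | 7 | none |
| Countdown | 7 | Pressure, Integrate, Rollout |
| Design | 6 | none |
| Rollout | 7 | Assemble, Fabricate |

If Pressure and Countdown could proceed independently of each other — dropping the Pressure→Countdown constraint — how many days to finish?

21

Before: longest chain Assemble→Pressure→Countdown = 7+9+7 = 23, finish 23.
Without Pressure→Countdown, Countdown's earliest start moves from 16 to 14.
New critical path: Fabricate→Rollout→Countdown = 7+7+7 = 21 ⇒ 21 days.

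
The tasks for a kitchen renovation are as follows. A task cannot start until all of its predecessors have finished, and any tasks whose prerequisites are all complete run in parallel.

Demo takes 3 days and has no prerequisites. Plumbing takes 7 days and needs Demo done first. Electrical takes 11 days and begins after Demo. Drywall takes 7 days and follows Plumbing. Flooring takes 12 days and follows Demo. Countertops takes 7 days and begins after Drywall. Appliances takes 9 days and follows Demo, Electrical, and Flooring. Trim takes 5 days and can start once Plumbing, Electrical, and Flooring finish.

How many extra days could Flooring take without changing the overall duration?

Critical path: Demo→Plumbing→Drywall→Countertops = 3+7+7+7 = 24, so the finish is 24 days.
The longest chain containing Flooring totals 24 days.
Slack of Flooring = 3 − 3 = 0 days.

0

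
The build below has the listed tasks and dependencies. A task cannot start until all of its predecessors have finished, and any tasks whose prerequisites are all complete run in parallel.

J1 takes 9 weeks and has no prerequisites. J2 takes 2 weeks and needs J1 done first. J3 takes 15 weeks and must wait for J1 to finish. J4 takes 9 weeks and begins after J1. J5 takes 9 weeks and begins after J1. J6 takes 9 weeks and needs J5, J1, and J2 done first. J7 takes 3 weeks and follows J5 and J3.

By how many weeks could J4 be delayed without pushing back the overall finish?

Critical path: J1→J3→J7 = 9+15+3 = 27, so the finish is 27 weeks.
Longest path through J4: 18 weeks (earliest finish 18, latest finish 27).
So J4 can slip 27 − 18 = 9 weeks.

9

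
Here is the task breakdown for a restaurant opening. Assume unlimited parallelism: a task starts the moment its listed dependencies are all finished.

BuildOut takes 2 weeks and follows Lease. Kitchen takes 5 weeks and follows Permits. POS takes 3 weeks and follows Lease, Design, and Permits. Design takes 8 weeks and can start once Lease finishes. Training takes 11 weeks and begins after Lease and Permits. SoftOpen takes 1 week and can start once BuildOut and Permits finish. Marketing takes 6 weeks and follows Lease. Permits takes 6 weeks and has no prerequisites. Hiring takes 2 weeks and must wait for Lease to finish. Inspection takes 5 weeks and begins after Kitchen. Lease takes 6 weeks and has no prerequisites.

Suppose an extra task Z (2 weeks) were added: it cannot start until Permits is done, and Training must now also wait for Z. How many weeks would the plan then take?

Originally the plan takes 17 weeks.
With Z inserted, Training now waits for max(Lease, Permits, Z).
New critical path: Permits→Z→Training = 6+2+11 = 19 ⇒ 19 weeks.

19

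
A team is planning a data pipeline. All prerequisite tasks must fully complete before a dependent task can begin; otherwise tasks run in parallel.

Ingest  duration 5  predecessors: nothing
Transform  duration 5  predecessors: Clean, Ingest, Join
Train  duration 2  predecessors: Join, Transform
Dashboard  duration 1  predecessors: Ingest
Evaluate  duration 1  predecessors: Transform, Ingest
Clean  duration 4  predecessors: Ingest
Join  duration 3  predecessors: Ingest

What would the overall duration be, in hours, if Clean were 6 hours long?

As given, the longest chain is Ingest→Clean→Transform→Train = 5+4+5+2 = 16, so the finish is 16 hours.
Clean lies on that path, so at 6 hours the path becomes 18 hours.
The critical path is still Ingest→Clean→Transform→Train; finish is now 18 hours.

18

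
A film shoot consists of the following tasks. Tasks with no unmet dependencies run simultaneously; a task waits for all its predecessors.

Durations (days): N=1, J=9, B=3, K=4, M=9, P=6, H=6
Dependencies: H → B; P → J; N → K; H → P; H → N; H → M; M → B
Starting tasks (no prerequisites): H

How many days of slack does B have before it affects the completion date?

3

The longest chain is H→P→J = 6+6+9 = 21; overall finish 21 days.
B finishes as early as 18 and must finish by 21.
Float = 21 − 18 = 3.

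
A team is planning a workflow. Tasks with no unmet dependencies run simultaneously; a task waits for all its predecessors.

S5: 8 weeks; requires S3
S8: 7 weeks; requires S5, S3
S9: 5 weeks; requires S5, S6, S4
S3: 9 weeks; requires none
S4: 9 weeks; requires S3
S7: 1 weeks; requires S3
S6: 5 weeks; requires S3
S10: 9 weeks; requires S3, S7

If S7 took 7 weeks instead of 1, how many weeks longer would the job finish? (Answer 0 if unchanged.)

1

Baseline: S3→S5→S8 = 9+8+7 = 24 → 24 weeks.
The longest path through S7 is only 19 weeks, so S7 has float 5.
The binding chain switches to S3→S7→S10 = 9+7+9 = 25; finish 25 weeks.
Change in finish: 25 − 24 = +1 weeks.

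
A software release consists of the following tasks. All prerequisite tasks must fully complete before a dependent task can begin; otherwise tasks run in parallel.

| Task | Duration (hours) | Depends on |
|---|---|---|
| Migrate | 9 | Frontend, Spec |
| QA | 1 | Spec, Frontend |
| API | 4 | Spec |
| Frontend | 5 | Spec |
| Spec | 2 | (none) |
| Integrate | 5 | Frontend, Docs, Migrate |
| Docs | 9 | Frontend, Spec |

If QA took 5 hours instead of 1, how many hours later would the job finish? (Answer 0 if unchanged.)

The binding path is Spec→Frontend→Docs→Integrate = 2+5+9+5 = 21; finish at 21 hours.
The longest path through QA is only 8 hours, so QA has float 13.
The critical path is still Spec→Frontend→Docs→Integrate; finish is now 21 hours.
Change in finish: 21 − 21 = +0 hours.

0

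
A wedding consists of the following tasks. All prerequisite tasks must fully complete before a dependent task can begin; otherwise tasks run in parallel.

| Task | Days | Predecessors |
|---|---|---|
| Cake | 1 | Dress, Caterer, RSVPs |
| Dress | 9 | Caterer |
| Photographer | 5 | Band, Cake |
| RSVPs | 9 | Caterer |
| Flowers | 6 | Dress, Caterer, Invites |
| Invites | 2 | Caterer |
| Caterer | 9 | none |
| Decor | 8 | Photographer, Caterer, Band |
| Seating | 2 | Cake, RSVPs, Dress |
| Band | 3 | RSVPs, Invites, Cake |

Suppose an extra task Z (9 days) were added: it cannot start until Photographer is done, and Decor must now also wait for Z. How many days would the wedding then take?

Originally the wedding takes 35 days.
With Z inserted, Decor now waits for max(Photographer, Caterer, Band, Z).
New critical path: Caterer→RSVPs→Cake→Band→Photographer→Z→Decor = 9+9+1+3+5+9+8 = 44 ⇒ 44 days.

44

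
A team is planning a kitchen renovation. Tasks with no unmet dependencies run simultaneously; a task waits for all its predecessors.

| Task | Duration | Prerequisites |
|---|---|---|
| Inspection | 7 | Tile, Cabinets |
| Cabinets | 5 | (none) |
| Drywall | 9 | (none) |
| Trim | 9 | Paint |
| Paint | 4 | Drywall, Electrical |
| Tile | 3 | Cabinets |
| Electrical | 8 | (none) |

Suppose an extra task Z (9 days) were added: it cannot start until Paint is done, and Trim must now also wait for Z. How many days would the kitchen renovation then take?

31

Originally the kitchen renovation takes 22 days.
With Z inserted, Trim now waits for max(Paint, Z).
New critical path: Drywall→Paint→Z→Trim = 9+4+9+9 = 31 ⇒ 31 days.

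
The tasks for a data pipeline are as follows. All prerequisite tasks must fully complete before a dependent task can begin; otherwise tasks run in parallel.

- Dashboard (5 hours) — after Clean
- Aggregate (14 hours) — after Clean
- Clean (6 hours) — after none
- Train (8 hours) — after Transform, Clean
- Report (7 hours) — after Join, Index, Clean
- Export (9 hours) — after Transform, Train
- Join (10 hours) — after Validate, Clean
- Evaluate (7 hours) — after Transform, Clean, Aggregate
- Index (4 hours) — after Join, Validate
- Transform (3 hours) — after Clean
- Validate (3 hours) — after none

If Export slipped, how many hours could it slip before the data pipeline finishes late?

Critical path: Clean→Join→Index→Report = 6+10+4+7 = 27, so the finish is 27 hours.
The longest chain containing Export totals 26 hours.
So Export can slip 27 − 26 = 1 hour.

1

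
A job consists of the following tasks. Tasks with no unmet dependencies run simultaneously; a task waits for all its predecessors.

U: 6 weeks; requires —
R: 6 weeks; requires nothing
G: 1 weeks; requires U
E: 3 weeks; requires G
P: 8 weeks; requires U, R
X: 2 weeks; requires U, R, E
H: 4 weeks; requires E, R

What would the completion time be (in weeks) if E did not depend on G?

With the dependency in place, U→G→E→H = 6+1+3+4 = 14 sets the finish at 14 weeks.
Without G→E, E's earliest start moves from 7 to 0.
The longest chain is now U→P = 6+8 = 14, so the job takes 14 weeks.

14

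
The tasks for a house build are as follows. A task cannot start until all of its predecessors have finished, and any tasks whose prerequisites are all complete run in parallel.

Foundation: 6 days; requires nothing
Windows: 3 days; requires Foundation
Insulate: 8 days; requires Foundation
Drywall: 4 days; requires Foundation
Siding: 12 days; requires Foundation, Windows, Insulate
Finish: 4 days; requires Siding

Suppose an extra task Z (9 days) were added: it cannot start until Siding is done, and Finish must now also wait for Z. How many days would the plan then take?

39

Originally the plan takes 30 days.
With Z inserted, Finish now waits for max(Siding, Z).
New critical path: Foundation→Insulate→Siding→Z→Finish = 6+8+12+9+4 = 39 ⇒ 39 days.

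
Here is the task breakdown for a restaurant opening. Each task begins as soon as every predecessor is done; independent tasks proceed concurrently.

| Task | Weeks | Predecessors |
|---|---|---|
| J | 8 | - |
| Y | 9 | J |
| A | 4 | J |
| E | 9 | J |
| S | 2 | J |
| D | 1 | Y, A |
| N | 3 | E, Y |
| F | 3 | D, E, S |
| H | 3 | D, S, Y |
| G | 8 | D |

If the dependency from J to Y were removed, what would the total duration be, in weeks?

21

With the dependency in place, J→Y→D→G = 8+9+1+8 = 26 sets the finish at 26 weeks.
Without J→Y, Y's earliest start moves from 8 to 0.
New critical path: J→A→D→G = 8+4+1+8 = 21 ⇒ 21 weeks.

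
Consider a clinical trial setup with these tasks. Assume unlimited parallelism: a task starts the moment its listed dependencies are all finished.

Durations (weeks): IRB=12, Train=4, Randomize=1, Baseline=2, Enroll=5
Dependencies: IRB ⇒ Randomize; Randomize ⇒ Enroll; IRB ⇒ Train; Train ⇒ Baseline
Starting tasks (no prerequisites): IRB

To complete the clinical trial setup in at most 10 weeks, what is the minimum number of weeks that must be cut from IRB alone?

Current finish: 18 weeks; target: 10.
IRB is on every critical path, so each week cut from IRB cuts the finish by one (this holds down to a finish of 7).
Need 18 − 10 = 8 weeks off IRB → IRB becomes 4 weeks, finish becomes 10.

8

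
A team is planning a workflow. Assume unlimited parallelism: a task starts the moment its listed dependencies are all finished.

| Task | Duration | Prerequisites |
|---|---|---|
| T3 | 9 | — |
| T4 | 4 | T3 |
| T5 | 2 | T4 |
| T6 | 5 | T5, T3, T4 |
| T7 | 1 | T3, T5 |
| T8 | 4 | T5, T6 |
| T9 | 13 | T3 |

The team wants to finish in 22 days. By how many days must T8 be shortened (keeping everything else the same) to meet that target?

Current finish: 24 days; target: 22.
T8 is on every critical path, so each day cut from T8 cuts the finish by one (this holds down to a finish of 22).
Need 24 − 22 = 2 days off T8 → T8 becomes 2 days, finish becomes 22.

2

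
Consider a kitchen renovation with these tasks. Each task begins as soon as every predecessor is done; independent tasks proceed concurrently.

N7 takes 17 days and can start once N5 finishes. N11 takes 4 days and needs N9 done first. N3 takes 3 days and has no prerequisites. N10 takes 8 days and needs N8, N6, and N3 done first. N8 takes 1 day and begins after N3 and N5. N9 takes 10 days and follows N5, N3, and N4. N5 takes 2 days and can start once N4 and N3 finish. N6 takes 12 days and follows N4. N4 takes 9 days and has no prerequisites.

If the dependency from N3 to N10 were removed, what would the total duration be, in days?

Original critical path: N4→N6→N10 = 9+12+8 = 29 ⇒ 29 days.
Dropping N3→N10 doesn't change N10's earliest start (21); another predecessor still binds.
The longest chain is now N4→N6→N10 = 9+12+8 = 29, so the kitchen renovation takes 29 days.

29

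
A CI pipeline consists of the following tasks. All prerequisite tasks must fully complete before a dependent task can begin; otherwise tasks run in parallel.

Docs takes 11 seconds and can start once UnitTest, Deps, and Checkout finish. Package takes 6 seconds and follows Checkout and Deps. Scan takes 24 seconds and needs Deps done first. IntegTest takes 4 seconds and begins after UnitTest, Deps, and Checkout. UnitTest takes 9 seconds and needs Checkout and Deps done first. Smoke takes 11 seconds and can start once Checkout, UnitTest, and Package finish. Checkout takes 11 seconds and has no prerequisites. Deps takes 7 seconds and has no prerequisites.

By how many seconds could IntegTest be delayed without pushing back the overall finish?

The longest chain is Checkout→UnitTest→Docs = 11+9+11 = 31; overall finish 31 seconds.
The longest chain containing IntegTest totals 24 seconds.
Float = 31 − 24 = 7.

7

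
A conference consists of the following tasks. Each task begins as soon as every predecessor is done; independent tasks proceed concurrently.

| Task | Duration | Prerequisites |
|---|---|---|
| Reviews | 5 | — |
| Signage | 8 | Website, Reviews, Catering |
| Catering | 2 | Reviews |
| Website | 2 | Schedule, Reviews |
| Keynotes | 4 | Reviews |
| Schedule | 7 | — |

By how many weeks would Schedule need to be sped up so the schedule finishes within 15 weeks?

2

Current finish: 17 weeks; target: 15.
Schedule is on every critical path, so each week cut from Schedule cuts the finish by one (this holds down to a finish of 15).
Need 17 − 15 = 2 weeks off Schedule → Schedule becomes 5 weeks, finish becomes 15.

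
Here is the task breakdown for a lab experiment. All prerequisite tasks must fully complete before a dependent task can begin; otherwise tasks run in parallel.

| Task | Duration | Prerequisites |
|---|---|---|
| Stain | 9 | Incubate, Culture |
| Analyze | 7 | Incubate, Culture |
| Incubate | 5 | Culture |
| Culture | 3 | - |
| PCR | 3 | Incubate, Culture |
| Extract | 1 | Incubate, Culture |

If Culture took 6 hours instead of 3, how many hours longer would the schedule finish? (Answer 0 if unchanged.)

3

As given, the longest chain is Culture→Incubate→Stain = 3+5+9 = 17, so the finish is 17 hours.
Culture is on the critical path; changing it to 6 makes that path 20 hours.
The critical path is still Culture→Incubate→Stain; finish is now 20 hours.
Change in finish: 20 − 17 = +3 hours.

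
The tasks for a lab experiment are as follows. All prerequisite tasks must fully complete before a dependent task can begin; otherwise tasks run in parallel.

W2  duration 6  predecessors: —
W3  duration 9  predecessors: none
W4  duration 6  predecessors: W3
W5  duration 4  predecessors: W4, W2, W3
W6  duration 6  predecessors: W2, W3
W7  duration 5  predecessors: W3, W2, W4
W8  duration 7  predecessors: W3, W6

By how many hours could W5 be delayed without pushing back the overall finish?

W3→W6→W8 = 9+6+7 = 22 sets the makespan at 22 hours.
W5 finishes as early as 19 and must finish by 22.
So W5 can slip 22 − 19 = 3 hours.

3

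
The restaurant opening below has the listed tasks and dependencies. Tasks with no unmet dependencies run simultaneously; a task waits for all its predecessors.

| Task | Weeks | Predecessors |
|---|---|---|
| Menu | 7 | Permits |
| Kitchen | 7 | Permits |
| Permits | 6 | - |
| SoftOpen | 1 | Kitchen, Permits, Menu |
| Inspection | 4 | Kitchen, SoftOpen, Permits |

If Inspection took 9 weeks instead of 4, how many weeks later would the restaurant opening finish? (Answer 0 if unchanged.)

Actual critical path: Permits→Kitchen→SoftOpen→Inspection = 6+7+1+4 = 18 ⇒ 18 weeks.
Inspection is on the critical path; changing it to 9 makes that path 23 weeks.
That remains the longest chain; total 23 weeks.
Change in finish: 23 − 18 = +5 weeks.

5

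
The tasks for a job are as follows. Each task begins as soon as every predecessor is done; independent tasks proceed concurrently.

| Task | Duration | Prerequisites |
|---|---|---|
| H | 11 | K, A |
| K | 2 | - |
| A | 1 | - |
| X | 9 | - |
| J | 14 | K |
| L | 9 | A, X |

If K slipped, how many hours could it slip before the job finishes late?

2

X→L = 9+9 = 18 sets the makespan at 18 hours.
Longest path through K: 16 hours (earliest finish 2, latest finish 4).
So K can slip 4 − 2 = 2 hours.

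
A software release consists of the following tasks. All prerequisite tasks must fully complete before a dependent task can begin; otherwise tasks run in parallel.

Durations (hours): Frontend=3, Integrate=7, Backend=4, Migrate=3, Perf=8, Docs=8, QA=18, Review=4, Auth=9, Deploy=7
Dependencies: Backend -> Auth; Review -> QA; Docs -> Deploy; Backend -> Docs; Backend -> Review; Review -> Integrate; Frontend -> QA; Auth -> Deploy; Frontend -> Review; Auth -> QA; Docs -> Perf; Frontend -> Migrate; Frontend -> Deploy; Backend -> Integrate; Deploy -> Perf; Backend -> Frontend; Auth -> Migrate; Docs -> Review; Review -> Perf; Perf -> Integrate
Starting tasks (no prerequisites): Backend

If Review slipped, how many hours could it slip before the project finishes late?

Critical path: Backend→Auth→Deploy→Perf→Integrate = 4+9+7+8+7 = 35, so the finish is 35 hours.
Review finishes as early as 16 and must finish by 17.
So Review can slip 17 − 16 = 1 hour.

1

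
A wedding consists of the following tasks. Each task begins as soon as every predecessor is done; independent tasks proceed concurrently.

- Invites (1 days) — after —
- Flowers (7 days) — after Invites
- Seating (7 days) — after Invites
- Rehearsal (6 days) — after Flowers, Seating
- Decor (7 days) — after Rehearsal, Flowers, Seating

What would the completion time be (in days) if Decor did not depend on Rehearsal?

15

Original critical path: Invites→Flowers→Rehearsal→Decor = 1+7+6+7 = 21 ⇒ 21 days.
Without Rehearsal→Decor, Decor's earliest start moves from 14 to 8.
After: Invites→Flowers→Decor = 1+7+7 = 15 → 15 days.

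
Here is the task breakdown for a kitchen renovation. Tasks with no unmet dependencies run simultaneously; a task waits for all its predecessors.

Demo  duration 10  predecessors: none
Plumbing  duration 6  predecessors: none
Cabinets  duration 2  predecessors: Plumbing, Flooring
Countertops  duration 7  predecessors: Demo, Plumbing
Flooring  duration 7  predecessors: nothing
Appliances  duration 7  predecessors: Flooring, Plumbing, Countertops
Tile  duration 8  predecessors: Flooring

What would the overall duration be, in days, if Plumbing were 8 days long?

Critical path before the change: Demo→Countertops→Appliances = 10+7+7 = 24 giving 24 days.
Plumbing is off the critical path — its longest chain is 20 days, giving 4 of slack.
The critical path is still Demo→Countertops→Appliances; finish is now 24 days.

24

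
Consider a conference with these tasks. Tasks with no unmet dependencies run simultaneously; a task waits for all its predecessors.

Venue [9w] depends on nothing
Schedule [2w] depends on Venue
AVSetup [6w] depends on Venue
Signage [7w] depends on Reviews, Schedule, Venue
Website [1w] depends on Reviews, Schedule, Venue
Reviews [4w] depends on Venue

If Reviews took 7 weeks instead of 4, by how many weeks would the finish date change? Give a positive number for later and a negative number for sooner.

The binding path is Venue→Reviews→Signage = 9+4+7 = 20; finish at 20 weeks.
Reviews is on the critical path; changing it to 7 makes that path 23 weeks.
That remains the longest chain; total 23 weeks.
Change in finish: 23 − 20 = +3 weeks.

3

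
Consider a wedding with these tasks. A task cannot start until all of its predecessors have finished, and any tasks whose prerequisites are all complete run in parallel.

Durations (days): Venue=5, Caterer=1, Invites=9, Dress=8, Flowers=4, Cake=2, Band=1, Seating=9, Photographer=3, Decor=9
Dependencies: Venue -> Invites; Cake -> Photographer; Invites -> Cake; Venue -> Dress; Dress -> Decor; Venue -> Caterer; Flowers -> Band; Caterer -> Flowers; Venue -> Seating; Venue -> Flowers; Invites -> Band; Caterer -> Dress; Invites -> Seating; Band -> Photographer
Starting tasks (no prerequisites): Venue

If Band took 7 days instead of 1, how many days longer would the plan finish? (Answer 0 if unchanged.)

1

Critical path before the change: Venue→Caterer→Dress→Decor = 5+1+8+9 = 23 giving 23 days.
Band has 5 days of float (longest path through it is 18).
Now Venue→Invites→Band→Photographer = 5+9+7+3 = 24 is longest, so the finish becomes 24 days.
Change in finish: 24 − 23 = +1 days.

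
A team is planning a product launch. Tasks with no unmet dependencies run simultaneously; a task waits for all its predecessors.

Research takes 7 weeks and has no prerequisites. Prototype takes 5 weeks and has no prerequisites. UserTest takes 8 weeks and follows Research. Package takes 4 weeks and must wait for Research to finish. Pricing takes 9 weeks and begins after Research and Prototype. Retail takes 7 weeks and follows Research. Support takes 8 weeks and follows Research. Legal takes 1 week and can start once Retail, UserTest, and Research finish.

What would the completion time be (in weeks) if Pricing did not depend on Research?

Before: longest chain Research→UserTest→Legal = 7+8+1 = 16, finish 16.
Without Research→Pricing, Pricing's earliest start moves from 7 to 5.
The longest chain is now Research→UserTest→Legal = 7+8+1 = 16, so the schedule takes 16 weeks.

16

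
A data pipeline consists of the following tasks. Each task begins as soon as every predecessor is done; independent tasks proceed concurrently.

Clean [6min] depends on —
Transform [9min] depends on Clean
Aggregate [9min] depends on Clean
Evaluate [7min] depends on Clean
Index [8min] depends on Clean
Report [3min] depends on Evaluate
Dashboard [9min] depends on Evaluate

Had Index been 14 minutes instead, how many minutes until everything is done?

As given, the longest chain is Clean→Evaluate→Dashboard = 6+7+9 = 22, so the finish is 22 minutes.
Index is off the critical path — its longest chain is 14 minutes, giving 8 of slack.
The critical path is still Clean→Evaluate→Dashboard; finish is now 22 minutes.

22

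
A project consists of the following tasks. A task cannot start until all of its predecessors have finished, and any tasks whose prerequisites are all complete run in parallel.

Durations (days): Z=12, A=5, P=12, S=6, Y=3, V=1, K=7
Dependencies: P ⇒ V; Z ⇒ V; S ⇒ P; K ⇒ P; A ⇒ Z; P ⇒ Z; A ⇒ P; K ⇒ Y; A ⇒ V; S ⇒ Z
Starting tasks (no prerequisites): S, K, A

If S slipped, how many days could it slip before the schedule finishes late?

K→P→Z→V = 7+12+12+1 = 32 sets the makespan at 32 days.
S finishes as early as 6 and must finish by 7.
Float = 32 − 31 = 1.

1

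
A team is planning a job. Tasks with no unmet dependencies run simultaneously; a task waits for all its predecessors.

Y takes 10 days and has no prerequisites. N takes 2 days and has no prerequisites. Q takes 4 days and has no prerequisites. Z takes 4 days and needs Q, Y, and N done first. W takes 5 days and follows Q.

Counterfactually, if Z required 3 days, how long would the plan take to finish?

Critical path before the change: Y→Z = 10+4 = 14 giving 14 days.
Since Z is critical, the -1 change carries straight to that chain (now 13 days).
That remains the longest chain; total 13 days.

13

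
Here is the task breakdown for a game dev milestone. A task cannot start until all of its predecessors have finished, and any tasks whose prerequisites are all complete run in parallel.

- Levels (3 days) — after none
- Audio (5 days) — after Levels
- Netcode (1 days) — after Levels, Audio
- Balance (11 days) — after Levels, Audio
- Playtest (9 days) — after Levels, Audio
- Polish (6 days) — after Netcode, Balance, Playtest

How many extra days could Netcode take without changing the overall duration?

10

Critical path: Levels→Audio→Balance→Polish = 3+5+11+6 = 25, so the finish is 25 days.
The longest chain containing Netcode totals 15 days.
Float = 25 − 15 = 10.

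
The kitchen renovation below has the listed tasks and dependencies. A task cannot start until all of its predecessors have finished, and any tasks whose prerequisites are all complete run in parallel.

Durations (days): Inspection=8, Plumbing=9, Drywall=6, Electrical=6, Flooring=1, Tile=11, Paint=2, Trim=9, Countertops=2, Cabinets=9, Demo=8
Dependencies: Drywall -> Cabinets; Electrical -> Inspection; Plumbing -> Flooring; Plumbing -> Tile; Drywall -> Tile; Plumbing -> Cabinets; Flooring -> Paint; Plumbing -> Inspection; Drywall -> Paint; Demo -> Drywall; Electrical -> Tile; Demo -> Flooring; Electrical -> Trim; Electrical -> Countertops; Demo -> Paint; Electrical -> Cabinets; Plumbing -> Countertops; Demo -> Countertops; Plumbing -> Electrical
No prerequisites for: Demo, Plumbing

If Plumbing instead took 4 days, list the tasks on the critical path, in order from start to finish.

Actual critical path: Plumbing→Electrical→Tile = 9+6+11 = 26 ⇒ 26 days.
Plumbing lies on that path, so at 4 days the path becomes 21 days.
Now Demo→Drywall→Tile = 8+6+11 = 25 is longest, so the finish becomes 25 days.

Demo, Drywall, Tile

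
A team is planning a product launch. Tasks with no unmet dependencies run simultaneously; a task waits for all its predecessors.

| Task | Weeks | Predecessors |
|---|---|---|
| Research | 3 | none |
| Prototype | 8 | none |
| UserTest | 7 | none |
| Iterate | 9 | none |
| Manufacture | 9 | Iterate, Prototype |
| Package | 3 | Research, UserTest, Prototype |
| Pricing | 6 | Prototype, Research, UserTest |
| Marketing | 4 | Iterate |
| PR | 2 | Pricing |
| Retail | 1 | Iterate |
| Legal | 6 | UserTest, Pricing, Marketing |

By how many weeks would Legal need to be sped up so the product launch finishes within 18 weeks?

Current finish: 20 weeks; target: 18.
Legal is on every critical path, so each week cut from Legal cuts the finish by one (this holds down to a finish of 18).
Need 20 − 18 = 2 weeks off Legal → Legal becomes 4 weeks, finish becomes 18.

2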